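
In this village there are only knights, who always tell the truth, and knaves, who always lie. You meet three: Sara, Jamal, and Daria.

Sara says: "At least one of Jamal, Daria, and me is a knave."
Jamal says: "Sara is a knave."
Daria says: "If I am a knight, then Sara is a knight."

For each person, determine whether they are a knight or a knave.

Consider Sara. Suppose Sara is a knave.
Then Sara's own statement would have to be false, but it can't be — contradiction.
So Sara is a knight.
With that fixed, Jamal's statement is false, so Jamal is a knave.
With that fixed, Daria's statement is true, so Daria is a knight.

Sara: knight, Jamal: knave, Daria: knight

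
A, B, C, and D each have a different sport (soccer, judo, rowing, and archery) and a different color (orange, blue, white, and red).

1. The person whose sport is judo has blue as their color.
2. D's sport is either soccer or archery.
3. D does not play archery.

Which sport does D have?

With clues 1–2, judo and rowing are impossible for D's sport.
With clues 1–3, archery is impossible for D's sport.
That leaves soccer.

soccer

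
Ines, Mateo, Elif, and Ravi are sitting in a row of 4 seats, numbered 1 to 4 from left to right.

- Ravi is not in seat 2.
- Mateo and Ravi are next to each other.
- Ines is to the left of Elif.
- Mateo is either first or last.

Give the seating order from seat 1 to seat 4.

From clue 1: Ravi is in {1,3,4}.
From clues 1–2: Mateo is in {2,3,4}.
From clues 1–3: Ines is in {1,3}.
From clues 1–4: Ines → seat 1, Elif → seat 2, Ravi → seat 3, Mateo → seat 4.

Ines, Elif, Ravi, Mateo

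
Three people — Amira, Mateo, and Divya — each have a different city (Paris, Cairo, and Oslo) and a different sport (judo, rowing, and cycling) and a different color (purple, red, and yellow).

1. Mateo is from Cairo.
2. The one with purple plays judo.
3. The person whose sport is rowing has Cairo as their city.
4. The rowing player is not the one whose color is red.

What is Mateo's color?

With clues 1–3, purple is impossible for Mateo's color.
With clues 1–4, red is impossible for Mateo's color.
That leaves yellow.

yellow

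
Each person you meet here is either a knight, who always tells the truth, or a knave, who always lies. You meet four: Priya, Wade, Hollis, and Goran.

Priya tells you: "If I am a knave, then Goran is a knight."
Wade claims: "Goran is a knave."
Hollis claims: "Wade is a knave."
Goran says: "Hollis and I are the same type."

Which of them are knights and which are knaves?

Consider Priya. Suppose Priya is a knave.
Then no assignment of the remaining roles makes every statement match its speaker's type — contradiction.
So Priya is a knight.
Consider Wade. Suppose Wade is a knight.
Then no assignment of the remaining roles makes every statement match its speaker's type — contradiction.
So Wade is a knave.
With that fixed, Hollis's statement is true, so Hollis is a knight.
Consider Goran. Suppose Goran is a knave.
Then Wade's statement comes out true, contradicting Wade being a knave.
So Goran is a knight.

Priya: knight, Wade: knave, Hollis: knight, Goran: knight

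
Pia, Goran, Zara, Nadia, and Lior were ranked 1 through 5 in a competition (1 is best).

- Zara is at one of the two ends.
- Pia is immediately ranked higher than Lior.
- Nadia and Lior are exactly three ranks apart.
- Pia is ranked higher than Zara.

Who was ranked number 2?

Goran

With clue 1, Zara is ruled out for rank 2.
With clues 1–3, Lior and Pia are ruled out for rank 2.
With clues 1–4, Nadia is ruled out for rank 2.
So rank 2 is Goran.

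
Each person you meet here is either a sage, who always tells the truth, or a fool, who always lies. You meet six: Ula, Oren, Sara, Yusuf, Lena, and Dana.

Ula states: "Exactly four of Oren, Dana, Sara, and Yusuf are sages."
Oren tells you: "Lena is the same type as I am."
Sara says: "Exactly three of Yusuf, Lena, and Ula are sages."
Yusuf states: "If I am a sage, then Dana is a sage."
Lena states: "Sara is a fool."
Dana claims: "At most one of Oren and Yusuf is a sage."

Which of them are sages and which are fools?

Consider Ula. Suppose Ula is a sage.
Then no assignment of the remaining roles makes every statement match its speaker's type — contradiction.
So Ula is a fool.
With that fixed, Sara's statement is false, so Sara is a fool.
With that fixed, Lena's statement is true, so Lena is a sage.
Consider Oren. Suppose Oren is a sage.
Then no assignment of the remaining roles makes every statement match its speaker's type — contradiction.
So Oren is a fool.
With that fixed, Dana's statement is true, so Dana is a sage.
With that fixed, Yusuf's statement is true, so Yusuf is a sage.

Ula: fool, Oren: fool, Sara: fool, Yusuf: sage, Lena: sage, Dana: sage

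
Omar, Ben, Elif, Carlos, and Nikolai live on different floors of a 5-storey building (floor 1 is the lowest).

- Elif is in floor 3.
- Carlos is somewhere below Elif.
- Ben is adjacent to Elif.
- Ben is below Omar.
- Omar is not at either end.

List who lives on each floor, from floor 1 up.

Carlos, Ben, Elif, Omar, Nikolai

From clue 1: Elif → floor 3.
From clues 1–2: Carlos is in {1,2}.
From clues 1–3: Ben is in {2,4}.
From clues 1–4: Omar is in {4,5}.
From clues 1–5: Carlos → floor 1, Ben → floor 2, Omar → floor 4, Nikolai → floor 5.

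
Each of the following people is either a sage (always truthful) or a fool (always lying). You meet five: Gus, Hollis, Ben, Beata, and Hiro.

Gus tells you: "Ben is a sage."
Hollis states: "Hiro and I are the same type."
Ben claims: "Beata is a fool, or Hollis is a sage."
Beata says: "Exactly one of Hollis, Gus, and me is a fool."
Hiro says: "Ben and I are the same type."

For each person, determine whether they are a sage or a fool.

Consider Gus. Suppose Gus is a fool.
Then no assignment of the remaining roles makes every statement match its speaker's type — contradiction.
So Gus is a sage.
Consider Hollis. Suppose Hollis is a sage.
Then whichever role Beata has, Beata's statement has the wrong truth value — contradiction.
So Hollis is a fool.
Consider Ben. Suppose Ben is a fool.
Then Gus's statement comes out false, contradicting Gus being a sage.
So Ben is a sage.
Consider Beata. Suppose Beata is a sage.
Then Ben's statement comes out false, contradicting Ben being a sage.
So Beata is a fool.
Consider Hiro. Suppose Hiro is a fool.
Then Hollis's statement comes out true, contradicting Hollis being a fool.
So Hiro is a sage.

Gus: sage, Hollis: fool, Ben: sage, Beata: fool, Hiro: sage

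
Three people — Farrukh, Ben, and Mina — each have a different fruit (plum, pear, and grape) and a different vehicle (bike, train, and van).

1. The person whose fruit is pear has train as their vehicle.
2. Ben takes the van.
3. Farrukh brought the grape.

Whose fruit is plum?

With clues 1–3, Farrukh and Mina are impossible for the one with fruit plum.
That leaves Ben.

Ben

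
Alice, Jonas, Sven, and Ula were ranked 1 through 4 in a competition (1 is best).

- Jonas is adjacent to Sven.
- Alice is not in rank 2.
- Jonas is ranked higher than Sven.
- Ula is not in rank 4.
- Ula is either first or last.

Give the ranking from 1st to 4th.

From clues 1–2: Alice is in {1,3,4}.
From clues 1–4: Alice is in {1,4}.
From clues 1–5: Ula → rank 1, Jonas → rank 2, Sven → rank 3, Alice → rank 4.

Ula, Jonas, Sven, Alice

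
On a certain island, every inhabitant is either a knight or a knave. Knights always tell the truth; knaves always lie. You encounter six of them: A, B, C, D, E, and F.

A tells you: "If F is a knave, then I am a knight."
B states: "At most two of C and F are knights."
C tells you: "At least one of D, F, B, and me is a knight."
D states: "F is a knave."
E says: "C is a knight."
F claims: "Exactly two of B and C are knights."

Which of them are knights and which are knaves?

Regardless of anyone's role, B's statement is true, so B is a knight.
With that fixed, C's statement is true, so C is a knight.
With that fixed, E's statement is true, so E is a knight.
With that fixed, F's statement is true, so F is a knight.
With that fixed, A's statement is true, so A is a knight.
With that fixed, D's statement is false, so D is a knave.

A: knight, B: knight, C: knight, D: knave, E: knight, F: knight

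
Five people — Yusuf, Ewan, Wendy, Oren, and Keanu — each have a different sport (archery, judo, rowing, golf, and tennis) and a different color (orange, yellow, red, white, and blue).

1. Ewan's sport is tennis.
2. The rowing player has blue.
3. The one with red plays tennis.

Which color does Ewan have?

With clues 1–2, blue is impossible for Ewan's color.
With clues 1–3, orange, white, and yellow are impossible for Ewan's color.
That leaves red.

red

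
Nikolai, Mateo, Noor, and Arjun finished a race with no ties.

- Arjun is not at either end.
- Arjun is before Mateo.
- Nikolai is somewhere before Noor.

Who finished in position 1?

With clue 1, Arjun is ruled out for place 1.
With clues 1–2, Mateo is ruled out for place 1.
With clues 1–3, Noor is ruled out for place 1.
So place 1 is Nikolai.

Nikolai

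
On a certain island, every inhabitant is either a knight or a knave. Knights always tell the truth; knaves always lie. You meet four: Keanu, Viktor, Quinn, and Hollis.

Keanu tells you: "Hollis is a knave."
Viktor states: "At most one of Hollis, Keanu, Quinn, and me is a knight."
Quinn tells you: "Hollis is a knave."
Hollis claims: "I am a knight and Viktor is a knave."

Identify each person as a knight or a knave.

Keanu: knight, Viktor: knave, Quinn: knight, Hollis: knave

Consider Keanu. Suppose Keanu is a knave.
Then no assignment of the remaining roles makes every statement match its speaker's type — contradiction.
So Keanu is a knight.
Consider Viktor. Suppose Viktor is a knight.
Then Viktor's own statement would have to be true, but it can't be — contradiction.
So Viktor is a knave.
Consider Quinn. Suppose Quinn is a knave.
Then no assignment of the remaining roles makes every statement match its speaker's type — contradiction.
So Quinn is a knight.
Consider Hollis. Suppose Hollis is a knight.
Then Keanu's statement comes out false, contradicting Keanu being a knight.
So Hollis is a knave.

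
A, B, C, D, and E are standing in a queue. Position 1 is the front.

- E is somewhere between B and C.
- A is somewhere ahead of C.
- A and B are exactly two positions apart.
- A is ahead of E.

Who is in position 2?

With clues 1–3, A and C are ruled out for position 2.
With clues 1–4, B and E are ruled out for position 2.
So position 2 is D.

D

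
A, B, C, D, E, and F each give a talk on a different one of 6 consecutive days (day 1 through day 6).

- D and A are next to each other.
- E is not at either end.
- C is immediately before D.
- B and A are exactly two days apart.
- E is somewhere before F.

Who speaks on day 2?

With clues 1–3, A is ruled out for day 2.
With clues 1–4, B, E, and F are ruled out for day 2.
With clues 1–5, C is ruled out for day 2.
So day 2 is D.

D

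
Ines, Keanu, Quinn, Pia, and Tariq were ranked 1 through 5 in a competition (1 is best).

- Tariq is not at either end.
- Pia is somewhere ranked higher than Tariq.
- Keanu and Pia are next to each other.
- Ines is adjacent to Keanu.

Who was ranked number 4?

With clues 1–2, Pia is ruled out for rank 4.
With clues 1–3, Keanu is ruled out for rank 4.
With clues 1–4, Ines and Quinn are ruled out for rank 4.
So rank 4 is Tariq.

Tariq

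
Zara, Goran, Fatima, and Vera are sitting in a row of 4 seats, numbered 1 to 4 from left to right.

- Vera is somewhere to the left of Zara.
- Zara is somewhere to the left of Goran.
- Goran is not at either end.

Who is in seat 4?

Fatima

With clue 1, Vera is ruled out for seat 4.
With clues 1–2, Zara is ruled out for seat 4.
With clues 1–3, Goran is ruled out for seat 4.
So seat 4 is Fatima.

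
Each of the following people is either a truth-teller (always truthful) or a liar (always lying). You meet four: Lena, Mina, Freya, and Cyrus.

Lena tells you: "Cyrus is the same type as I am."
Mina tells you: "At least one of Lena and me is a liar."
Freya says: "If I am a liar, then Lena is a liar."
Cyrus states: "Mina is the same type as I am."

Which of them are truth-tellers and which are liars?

Lena: liar, Mina: truth-teller, Freya: truth-teller, Cyrus: truth-teller

Consider Lena. Suppose Lena is a truth-teller.
Then whichever role Mina has, Mina's statement has the wrong truth value — contradiction.
So Lena is a liar.
With that fixed, Mina's statement is true, so Mina is a truth-teller.
With that fixed, Freya's statement is true, so Freya is a truth-teller.
Consider Cyrus. Suppose Cyrus is a liar.
Then Lena's statement comes out true, contradicting Lena being a liar.
So Cyrus is a truth-teller.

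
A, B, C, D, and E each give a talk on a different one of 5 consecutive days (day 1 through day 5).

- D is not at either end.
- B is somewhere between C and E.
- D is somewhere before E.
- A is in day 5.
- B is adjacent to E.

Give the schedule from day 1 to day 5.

C, D, B, E, A

From clue 1: D is in {2,3,4}.
From clues 1–2: B is in {2,3,4}.
From clues 1–4: C → day 1, E → day 4, A → day 5.
From clues 1–5: D → day 2, B → day 3.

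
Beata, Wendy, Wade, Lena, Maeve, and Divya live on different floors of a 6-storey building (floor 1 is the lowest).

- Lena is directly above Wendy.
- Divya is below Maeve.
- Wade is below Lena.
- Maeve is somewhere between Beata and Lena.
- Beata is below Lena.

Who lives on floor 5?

With clues 1–3, Wade is ruled out for floor 5.
With clues 1–4, Beata, Divya, and Lena are ruled out for floor 5.
With clues 1–5, Maeve is ruled out for floor 5.
So floor 5 is Wendy.

Wendy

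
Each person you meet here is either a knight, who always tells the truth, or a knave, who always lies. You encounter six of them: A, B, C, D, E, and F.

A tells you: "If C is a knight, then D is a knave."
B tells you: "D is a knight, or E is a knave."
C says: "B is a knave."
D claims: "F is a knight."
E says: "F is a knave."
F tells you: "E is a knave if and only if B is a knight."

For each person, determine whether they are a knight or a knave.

Consider A. Suppose A is a knave.
Then no assignment of the remaining roles makes every statement match its speaker's type — contradiction.
So A is a knight.
Consider B. Suppose B is a knave.
Then no assignment of the remaining roles makes every statement match its speaker's type — contradiction.
So B is a knight.
With that fixed, C's statement is false, so C is a knave.
Consider D. Suppose D is a knave.
Then no assignment of the remaining roles makes every statement match its speaker's type — contradiction.
So D is a knight.
Consider E. Suppose E is a knight.
Then no assignment of the remaining roles makes every statement match its speaker's type — contradiction.
So E is a knave.
With that fixed, F's statement is true, so F is a knight.

A: knight, B: knight, C: knave, D: knight, E: knave, F: knight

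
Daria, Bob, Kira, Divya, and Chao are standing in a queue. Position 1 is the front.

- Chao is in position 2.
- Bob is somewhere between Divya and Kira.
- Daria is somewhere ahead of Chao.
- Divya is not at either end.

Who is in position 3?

Divya

With clue 1, Chao is ruled out for position 3.
With clues 1–3, Bob and Daria are ruled out for position 3.
With clues 1–4, Kira is ruled out for position 3.
So position 3 is Divya.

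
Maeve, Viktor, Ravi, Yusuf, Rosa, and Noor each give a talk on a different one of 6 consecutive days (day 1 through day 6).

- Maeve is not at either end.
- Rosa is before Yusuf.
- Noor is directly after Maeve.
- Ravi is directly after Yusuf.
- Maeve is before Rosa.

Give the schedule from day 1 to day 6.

Viktor, Maeve, Noor, Rosa, Yusuf, Ravi

From clue 1: Maeve is in {2,3,4,5}.
From clues 1–4: Rosa is in {1,2,4}.
From clues 1–5: Viktor → day 1, Maeve → day 2, Noor → day 3, Rosa → day 4, Yusuf → day 5, Ravi → day 6.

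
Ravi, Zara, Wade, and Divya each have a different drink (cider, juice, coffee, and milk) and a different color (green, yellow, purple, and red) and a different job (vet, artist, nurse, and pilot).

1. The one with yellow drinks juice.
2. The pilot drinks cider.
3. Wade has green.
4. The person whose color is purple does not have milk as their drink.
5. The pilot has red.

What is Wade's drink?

With clues 1–3, juice is impossible for Wade's drink.
With clues 1–5, cider and coffee are impossible for Wade's drink.
That leaves milk.

milk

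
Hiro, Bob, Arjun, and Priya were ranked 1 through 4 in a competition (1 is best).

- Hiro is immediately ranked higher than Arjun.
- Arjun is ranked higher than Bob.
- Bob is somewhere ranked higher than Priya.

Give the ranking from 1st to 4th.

From clue 1: Hiro is in {1,2,3}.
From clues 1–2: Hiro is in {1,2}.
From clues 1–3: Hiro → rank 1, Arjun → rank 2, Bob → rank 3, Priya → rank 4.

Hiro, Arjun, Bob, Priya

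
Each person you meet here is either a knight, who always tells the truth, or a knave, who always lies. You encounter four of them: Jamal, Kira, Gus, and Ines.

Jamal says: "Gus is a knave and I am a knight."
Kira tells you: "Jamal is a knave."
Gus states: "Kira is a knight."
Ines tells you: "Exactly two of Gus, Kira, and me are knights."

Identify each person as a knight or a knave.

Consider Jamal. Suppose Jamal is a knave.
Then no assignment of the remaining roles makes every statement match its speaker's type — contradiction.
So Jamal is a knight.
With that fixed, Kira's statement is false, so Kira is a knave.
With that fixed, Gus's statement is false, so Gus is a knave.
With that fixed, Ines's statement is false, so Ines is a knave.

Jamal: knight, Kira: knave, Gus: knave, Ines: knave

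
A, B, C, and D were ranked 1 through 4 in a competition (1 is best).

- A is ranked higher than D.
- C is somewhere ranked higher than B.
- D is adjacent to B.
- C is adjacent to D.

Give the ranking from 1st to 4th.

From clue 1: A is in {1,2,3}.
From clues 1–3: A is in {1,2}.
From clues 1–4: A → rank 1, C → rank 2, D → rank 3, B → rank 4.

A, C, D, B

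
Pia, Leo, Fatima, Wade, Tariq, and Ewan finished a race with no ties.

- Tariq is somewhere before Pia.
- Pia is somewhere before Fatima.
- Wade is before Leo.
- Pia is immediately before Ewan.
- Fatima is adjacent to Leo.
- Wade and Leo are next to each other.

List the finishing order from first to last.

From clue 1: Pia is in {2,3,4,5,6}.
From clues 1–2: Pia is in {2,3,4,5}.
From clues 1–4: Pia is in {2,3,4}.
From clues 1–5: Pia is in {2,3}.
From clues 1–6: Tariq → place 1, Pia → place 2, Ewan → place 3, Wade → place 4, Leo → place 5, Fatima → place 6.

Tariq, Pia, Ewan, Wade, Leo, Fatima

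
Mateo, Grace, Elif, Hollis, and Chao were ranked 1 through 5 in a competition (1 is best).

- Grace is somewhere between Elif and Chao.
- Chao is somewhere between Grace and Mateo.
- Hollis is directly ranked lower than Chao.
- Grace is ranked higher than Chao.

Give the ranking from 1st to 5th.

Elif, Grace, Chao, Hollis, Mateo

From clue 1: Grace is in {2,3,4}.
From clues 1–3: Mateo is in {1,5}.
From clues 1–4: Elif → rank 1, Grace → rank 2, Chao → rank 3, Hollis → rank 4, Mateo → rank 5.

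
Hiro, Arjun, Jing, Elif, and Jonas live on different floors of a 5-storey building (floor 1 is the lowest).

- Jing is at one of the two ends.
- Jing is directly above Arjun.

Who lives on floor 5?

Jing

With clues 1–2, Arjun, Elif, Hiro, and Jonas are ruled out for floor 5.
So floor 5 is Jing.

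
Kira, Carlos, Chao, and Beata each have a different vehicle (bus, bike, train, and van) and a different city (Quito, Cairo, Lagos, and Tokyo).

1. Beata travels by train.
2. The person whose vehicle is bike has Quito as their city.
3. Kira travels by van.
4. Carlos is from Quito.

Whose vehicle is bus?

Clue 1 rules out Beata for the one with vehicle bus.
With clues 1–3, Kira is impossible for the one with vehicle bus.
With clues 1–4, Carlos is impossible for the one with vehicle bus.
That leaves Chao.

Chao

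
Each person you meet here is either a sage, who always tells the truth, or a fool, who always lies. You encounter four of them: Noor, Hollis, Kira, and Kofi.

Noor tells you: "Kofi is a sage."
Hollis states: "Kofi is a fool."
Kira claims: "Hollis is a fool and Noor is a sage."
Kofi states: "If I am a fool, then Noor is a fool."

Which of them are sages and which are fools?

Noor: sage, Hollis: fool, Kira: sage, Kofi: sage

Consider Noor. Suppose Noor is a fool.
Then no assignment of the remaining roles makes every statement match its speaker's type — contradiction.
So Noor is a sage.
Consider Hollis. Suppose Hollis is a sage.
Then no assignment of the remaining roles makes every statement match its speaker's type — contradiction.
So Hollis is a fool.
With that fixed, Kira's statement is true, so Kira is a sage.
Consider Kofi. Suppose Kofi is a fool.
Then Noor's statement comes out false, contradicting Noor being a sage.
So Kofi is a sage.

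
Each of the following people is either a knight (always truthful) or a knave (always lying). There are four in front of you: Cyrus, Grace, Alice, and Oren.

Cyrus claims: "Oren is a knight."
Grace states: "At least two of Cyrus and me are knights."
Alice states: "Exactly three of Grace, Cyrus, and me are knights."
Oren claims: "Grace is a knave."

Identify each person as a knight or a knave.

Consider Cyrus. Suppose Cyrus is a knave.
Then no assignment of the remaining roles makes every statement match its speaker's type — contradiction.
So Cyrus is a knight.
Consider Grace. Suppose Grace is a knight.
Then no assignment of the remaining roles makes every statement match its speaker's type — contradiction.
So Grace is a knave.
With that fixed, Alice's statement is false, so Alice is a knave.
With that fixed, Oren's statement is true, so Oren is a knight.

Cyrus: knight, Grace: knave, Alice: knave, Oren: knight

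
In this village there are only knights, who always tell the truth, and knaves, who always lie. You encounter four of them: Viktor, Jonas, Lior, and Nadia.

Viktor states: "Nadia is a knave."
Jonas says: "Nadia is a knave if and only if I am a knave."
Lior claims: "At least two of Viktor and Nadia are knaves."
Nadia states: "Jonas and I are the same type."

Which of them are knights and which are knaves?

Consider Viktor. Suppose Viktor is a knight.
Then no assignment of the remaining roles makes every statement match its speaker's type — contradiction.
So Viktor is a knave.
Consider Jonas. Suppose Jonas is a knave.
Then whichever role Nadia has, Nadia's statement has the wrong truth value — contradiction.
So Jonas is a knight.
Consider Lior. Suppose Lior is a knight.
Then no assignment of the remaining roles makes every statement match its speaker's type — contradiction.
So Lior is a knave.
Consider Nadia. Suppose Nadia is a knave.
Then Viktor's statement comes out true, contradicting Viktor being a knave.
So Nadia is a knight.

Viktor: knave, Jonas: knight, Lior: knave, Nadia: knight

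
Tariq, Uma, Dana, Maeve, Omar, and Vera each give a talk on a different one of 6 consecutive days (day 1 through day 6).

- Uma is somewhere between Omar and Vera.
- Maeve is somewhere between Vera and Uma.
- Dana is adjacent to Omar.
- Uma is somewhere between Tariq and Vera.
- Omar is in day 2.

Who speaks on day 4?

Uma

With clues 1–3, Vera is ruled out for day 4.
With clues 1–4, Maeve is ruled out for day 4.
With clues 1–5, Dana, Omar, and Tariq are ruled out for day 4.
So day 4 is Uma.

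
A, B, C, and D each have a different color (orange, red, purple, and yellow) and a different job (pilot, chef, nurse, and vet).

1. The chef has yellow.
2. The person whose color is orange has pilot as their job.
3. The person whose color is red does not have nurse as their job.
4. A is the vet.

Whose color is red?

With clues 1–4, B, C, and D are impossible for the one with color red.
That leaves A.

A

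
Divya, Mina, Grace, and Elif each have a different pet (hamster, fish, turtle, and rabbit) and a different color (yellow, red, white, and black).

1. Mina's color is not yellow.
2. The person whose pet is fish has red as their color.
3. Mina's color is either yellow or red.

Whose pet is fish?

With clues 1–3, Divya, Elif, and Grace are impossible for the one with pet fish.
That leaves Mina.

Mina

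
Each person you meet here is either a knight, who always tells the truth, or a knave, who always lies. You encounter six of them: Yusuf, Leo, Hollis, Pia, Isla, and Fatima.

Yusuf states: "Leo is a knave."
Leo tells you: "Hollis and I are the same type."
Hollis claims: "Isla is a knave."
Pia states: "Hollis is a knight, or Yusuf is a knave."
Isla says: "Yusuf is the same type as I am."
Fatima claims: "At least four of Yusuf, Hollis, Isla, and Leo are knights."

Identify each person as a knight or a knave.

Yusuf: knight, Leo: knave, Hollis: knight, Pia: knight, Isla: knave, Fatima: knave

Consider Yusuf. Suppose Yusuf is a knave.
Then whichever role Isla has, Isla's statement has the wrong truth value — contradiction.
So Yusuf is a knight.
Consider Leo. Suppose Leo is a knight.
Then Yusuf's statement comes out false, contradicting Yusuf being a knight.
So Leo is a knave.
With that fixed, Fatima's statement is false, so Fatima is a knave.
Consider Hollis. Suppose Hollis is a knave.
Then Leo's statement comes out true, contradicting Leo being a knave.
So Hollis is a knight.
With that fixed, Pia's statement is true, so Pia is a knight.
Consider Isla. Suppose Isla is a knight.
Then Hollis's statement comes out false, contradicting Hollis being a knight.
So Isla is a knave.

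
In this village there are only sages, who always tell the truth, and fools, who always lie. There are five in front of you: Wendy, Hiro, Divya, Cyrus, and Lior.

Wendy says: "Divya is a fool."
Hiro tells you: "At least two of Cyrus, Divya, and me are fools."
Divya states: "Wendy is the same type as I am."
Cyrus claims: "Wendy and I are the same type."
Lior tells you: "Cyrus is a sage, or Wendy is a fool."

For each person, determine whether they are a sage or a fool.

Consider Wendy. Suppose Wendy is a fool.
Then whichever role Divya has, Divya's statement has the wrong truth value — contradiction.
So Wendy is a sage.
Consider Hiro. Suppose Hiro is a fool.
Then no assignment of the remaining roles makes every statement match its speaker's type — contradiction.
So Hiro is a sage.
Consider Divya. Suppose Divya is a sage.
Then Wendy's statement comes out false, contradicting Wendy being a sage.
So Divya is a fool.
Consider Cyrus. Suppose Cyrus is a sage.
Then Hiro's statement comes out false, contradicting Hiro being a sage.
So Cyrus is a fool.
With that fixed, Lior's statement is false, so Lior is a fool.

Wendy: sage, Hiro: sage, Divya: fool, Cyrus: fool, Lior: fool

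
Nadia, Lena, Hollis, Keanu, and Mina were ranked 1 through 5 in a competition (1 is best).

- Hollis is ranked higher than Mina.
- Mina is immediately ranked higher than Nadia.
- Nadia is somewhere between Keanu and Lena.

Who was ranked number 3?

With clues 1–3, Hollis, Keanu, Lena, and Nadia are ruled out for rank 3.
So rank 3 is Mina.

Mina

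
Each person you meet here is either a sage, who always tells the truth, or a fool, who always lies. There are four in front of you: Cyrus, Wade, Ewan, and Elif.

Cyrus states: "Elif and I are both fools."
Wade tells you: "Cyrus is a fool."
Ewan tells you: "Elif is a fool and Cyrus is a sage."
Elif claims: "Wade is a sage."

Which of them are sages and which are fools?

Cyrus: fool, Wade: sage, Ewan: fool, Elif: sage

Consider Cyrus. Suppose Cyrus is a sage.
Then Cyrus's own statement would have to be true, but it can't be — contradiction.
So Cyrus is a fool.
With that fixed, Wade's statement is true, so Wade is a sage.
With that fixed, Ewan's statement is false, so Ewan is a fool.
With that fixed, Elif's statement is true, so Elif is a sage.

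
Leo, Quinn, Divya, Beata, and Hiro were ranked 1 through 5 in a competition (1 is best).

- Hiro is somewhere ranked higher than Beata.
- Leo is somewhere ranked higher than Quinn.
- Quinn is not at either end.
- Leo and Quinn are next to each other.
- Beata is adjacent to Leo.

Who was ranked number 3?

With clues 1–4, Beata is ruled out for rank 3.
With clues 1–5, Divya, Hiro, and Quinn are ruled out for rank 3.
So rank 3 is Leo.

Leo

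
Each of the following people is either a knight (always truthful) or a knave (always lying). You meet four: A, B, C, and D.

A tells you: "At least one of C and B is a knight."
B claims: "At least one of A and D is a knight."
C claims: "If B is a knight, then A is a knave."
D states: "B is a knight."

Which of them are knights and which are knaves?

Consider A. Suppose A is a knave.
Then no assignment of the remaining roles makes every statement match its speaker's type — contradiction.
So A is a knight.
With that fixed, B's statement is true, so B is a knight.
With that fixed, C's statement is false, so C is a knave.
With that fixed, D's statement is true, so D is a knight.

A: knight, B: knight, C: knave, D: knight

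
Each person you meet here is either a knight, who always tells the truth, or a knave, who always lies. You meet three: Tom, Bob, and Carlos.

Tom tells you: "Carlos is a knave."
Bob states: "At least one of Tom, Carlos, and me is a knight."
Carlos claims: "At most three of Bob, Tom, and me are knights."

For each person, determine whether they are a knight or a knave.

Regardless of anyone's role, Carlos's statement is true, so Carlos is a knight.
With that fixed, Tom's statement is false, so Tom is a knave.
With that fixed, Bob's statement is true, so Bob is a knight.

Tom: knave, Bob: knight, Carlos: knight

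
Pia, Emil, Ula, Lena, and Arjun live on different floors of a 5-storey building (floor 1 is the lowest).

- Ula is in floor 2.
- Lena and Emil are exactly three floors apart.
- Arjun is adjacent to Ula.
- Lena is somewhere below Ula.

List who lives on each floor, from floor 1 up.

Lena, Ula, Arjun, Emil, Pia

From clue 1: Ula → floor 2.
From clues 1–2: Pia is in {3,5}.
From clues 1–3: Arjun → floor 3, Pia → floor 5.
From clues 1–4: Lena → floor 1, Emil → floor 4.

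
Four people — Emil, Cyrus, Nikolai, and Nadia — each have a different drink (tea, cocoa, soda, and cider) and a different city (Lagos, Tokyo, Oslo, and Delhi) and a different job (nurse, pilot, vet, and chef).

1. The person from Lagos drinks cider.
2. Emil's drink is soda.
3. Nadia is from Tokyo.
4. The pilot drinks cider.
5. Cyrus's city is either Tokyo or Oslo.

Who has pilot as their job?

With clues 1–4, Emil and Nadia are impossible for the one with job pilot.
With clues 1–5, Cyrus is impossible for the one with job pilot.
That leaves Nikolai.

Nikolai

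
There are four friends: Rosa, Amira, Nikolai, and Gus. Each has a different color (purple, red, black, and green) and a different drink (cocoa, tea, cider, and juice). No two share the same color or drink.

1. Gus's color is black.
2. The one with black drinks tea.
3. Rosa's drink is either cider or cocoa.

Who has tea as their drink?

With clues 1–2, Amira, Nikolai, and Rosa are impossible for the one with drink tea.
That leaves Gus.

Gus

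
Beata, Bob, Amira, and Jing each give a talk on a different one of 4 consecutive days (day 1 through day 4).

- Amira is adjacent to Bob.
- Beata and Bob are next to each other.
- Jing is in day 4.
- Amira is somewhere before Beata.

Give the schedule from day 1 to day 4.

From clues 1–2: Bob is in {2,3}.
From clues 1–3: Bob → day 2, Jing → day 4.
From clues 1–4: Amira → day 1, Beata → day 3.

Amira, Bob, Beata, Jing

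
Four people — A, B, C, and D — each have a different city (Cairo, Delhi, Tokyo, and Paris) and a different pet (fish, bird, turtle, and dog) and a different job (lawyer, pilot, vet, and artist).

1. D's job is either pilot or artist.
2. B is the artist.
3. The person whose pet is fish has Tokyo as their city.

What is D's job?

Clue 1 rules out lawyer and vet for D's job.
With clues 1–2, artist is impossible for D's job.
That leaves pilot.

pilot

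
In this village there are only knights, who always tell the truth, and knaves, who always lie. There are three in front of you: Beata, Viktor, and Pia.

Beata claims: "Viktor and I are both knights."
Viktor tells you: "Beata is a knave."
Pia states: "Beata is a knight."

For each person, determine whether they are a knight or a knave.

Consider Beata. Suppose Beata is a knight.
Then no assignment of the remaining roles makes every statement match its speaker's type — contradiction.
So Beata is a knave.
With that fixed, Viktor's statement is true, so Viktor is a knight.
With that fixed, Pia's statement is false, so Pia is a knave.

Beata: knave, Viktor: knight, Pia: knave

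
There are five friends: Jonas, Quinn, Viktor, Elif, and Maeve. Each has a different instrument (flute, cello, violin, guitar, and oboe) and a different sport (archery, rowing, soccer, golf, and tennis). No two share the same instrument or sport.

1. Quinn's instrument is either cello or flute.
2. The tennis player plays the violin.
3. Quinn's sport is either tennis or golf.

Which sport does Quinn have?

golf

With clues 1–2, tennis is impossible for Quinn's sport.
With clues 1–3, archery, rowing, and soccer are impossible for Quinn's sport.
That leaves golf.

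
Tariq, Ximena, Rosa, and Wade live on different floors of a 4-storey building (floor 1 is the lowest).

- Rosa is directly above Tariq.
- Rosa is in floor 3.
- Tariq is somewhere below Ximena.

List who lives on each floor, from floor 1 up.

From clue 1: Tariq is in {1,2,3}.
From clues 1–2: Tariq → floor 2, Rosa → floor 3.
From clues 1–3: Wade → floor 1, Ximena → floor 4.

Wade, Tariq, Rosa, Ximena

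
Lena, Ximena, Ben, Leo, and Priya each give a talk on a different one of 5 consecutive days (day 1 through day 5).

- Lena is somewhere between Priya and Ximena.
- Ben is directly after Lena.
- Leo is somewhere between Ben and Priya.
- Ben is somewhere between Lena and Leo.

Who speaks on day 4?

Leo

With clues 1–2, Lena is ruled out for day 4.
With clues 1–3, Priya and Ximena are ruled out for day 4.
With clues 1–4, Ben is ruled out for day 4.
So day 4 is Leo.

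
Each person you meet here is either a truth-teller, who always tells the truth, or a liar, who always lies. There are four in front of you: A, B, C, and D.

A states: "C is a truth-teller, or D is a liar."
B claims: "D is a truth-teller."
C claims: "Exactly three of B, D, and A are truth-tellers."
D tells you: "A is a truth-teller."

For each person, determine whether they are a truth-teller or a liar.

A: truth-teller, B: truth-teller, C: truth-teller, D: truth-teller

Consider A. Suppose A is a liar.
Then no assignment of the remaining roles makes every statement match its speaker's type — contradiction.
So A is a truth-teller.
With that fixed, D's statement is true, so D is a truth-teller.
With that fixed, B's statement is true, so B is a truth-teller.
With that fixed, C's statement is true, so C is a truth-teller.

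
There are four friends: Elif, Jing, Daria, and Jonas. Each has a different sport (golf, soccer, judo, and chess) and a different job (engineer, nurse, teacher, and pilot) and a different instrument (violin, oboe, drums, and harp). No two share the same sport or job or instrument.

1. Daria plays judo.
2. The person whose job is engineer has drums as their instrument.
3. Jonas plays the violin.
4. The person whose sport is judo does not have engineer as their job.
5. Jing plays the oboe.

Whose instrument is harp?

With clues 1–3, Jonas is impossible for the one with instrument harp.
With clues 1–5, Elif and Jing are impossible for the one with instrument harp.
That leaves Daria.

Daria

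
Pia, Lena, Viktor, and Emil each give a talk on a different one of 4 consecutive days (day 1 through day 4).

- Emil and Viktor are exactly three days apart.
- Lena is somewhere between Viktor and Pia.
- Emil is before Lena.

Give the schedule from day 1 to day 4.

Emil, Pia, Lena, Viktor

From clue 1: Pia is in {2,3}.
From clues 1–3: Emil → day 1, Pia → day 2, Lena → day 3, Viktor → day 4.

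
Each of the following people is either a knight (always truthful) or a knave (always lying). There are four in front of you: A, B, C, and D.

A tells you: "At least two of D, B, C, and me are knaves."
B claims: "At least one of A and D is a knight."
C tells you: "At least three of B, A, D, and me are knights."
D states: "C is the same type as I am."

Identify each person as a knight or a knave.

A: knave, B: knight, C: knight, D: knight

Consider A. Suppose A is a knight.
Then no assignment of the remaining roles makes every statement match its speaker's type — contradiction.
So A is a knave.
Consider B. Suppose B is a knave.
Then A's statement comes out true, contradicting A being a knave.
So B is a knight.
Consider C. Suppose C is a knave.
Then A's statement comes out true, contradicting A being a knave.
So C is a knight.
Consider D. Suppose D is a knave.
Then A's statement comes out true, contradicting A being a knave.
So D is a knight.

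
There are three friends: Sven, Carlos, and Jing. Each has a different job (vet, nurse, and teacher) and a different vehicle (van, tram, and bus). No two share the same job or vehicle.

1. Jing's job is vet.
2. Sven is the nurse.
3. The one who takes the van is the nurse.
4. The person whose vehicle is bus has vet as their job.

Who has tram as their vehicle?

Carlos

With clues 1–3, Sven is impossible for the one with vehicle tram.
With clues 1–4, Jing is impossible for the one with vehicle tram.
That leaves Carlos.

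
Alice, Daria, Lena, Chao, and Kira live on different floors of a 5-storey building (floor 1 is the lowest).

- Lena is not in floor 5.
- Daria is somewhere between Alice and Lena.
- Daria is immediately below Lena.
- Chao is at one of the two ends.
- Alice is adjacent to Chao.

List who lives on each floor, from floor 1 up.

Chao, Alice, Daria, Lena, Kira

From clue 1: Lena is in {1,2,3,4}.
From clues 1–2: Daria is in {2,3,4}.
From clues 1–3: Alice is in {1,2}.
From clues 1–5: Chao → floor 1, Alice → floor 2, Daria → floor 3, Lena → floor 4, Kira → floor 5.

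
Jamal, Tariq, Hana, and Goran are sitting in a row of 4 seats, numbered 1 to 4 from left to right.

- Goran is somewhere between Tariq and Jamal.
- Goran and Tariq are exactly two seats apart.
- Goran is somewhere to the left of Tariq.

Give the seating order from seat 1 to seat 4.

Jamal, Goran, Hana, Tariq

From clue 1: Goran is in {2,3}.
From clues 1–2: Jamal is in {1,4}.
From clues 1–3: Jamal → seat 1, Goran → seat 2, Hana → seat 3, Tariq → seat 4.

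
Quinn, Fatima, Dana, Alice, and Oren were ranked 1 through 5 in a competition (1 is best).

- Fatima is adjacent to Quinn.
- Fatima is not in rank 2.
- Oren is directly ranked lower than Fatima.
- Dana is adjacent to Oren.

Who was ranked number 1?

With clues 1–2, Quinn is ruled out for rank 1.
With clues 1–3, Fatima and Oren are ruled out for rank 1.
With clues 1–4, Dana is ruled out for rank 1.
So rank 1 is Alice.

Alice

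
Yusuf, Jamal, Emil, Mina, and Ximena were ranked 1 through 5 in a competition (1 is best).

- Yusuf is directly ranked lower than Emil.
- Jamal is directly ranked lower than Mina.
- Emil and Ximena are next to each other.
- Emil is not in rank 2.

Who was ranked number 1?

Mina

With clue 1, Yusuf is ruled out for rank 1.
With clues 1–2, Jamal is ruled out for rank 1.
With clues 1–3, Emil is ruled out for rank 1.
With clues 1–4, Ximena is ruled out for rank 1.
So rank 1 is Mina.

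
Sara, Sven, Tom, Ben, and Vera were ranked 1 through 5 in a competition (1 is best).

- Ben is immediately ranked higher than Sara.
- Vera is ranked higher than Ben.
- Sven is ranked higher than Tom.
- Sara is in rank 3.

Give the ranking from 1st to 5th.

Vera, Ben, Sara, Sven, Tom

From clue 1: Sara is in {2,3,4,5}.
From clues 1–2: Sara is in {3,4,5}.
From clues 1–4: Vera → rank 1, Ben → rank 2, Sara → rank 3, Sven → rank 4, Tom → rank 5.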